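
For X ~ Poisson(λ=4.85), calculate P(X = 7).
0.098047

We have X ~ Poisson(λ=4.85).

For a Poisson distribution, the PMF gives us the probability of each outcome.

Using the PMF formula:
P(X = 7) = 0.098047

Rounded to 4 decimal places: 0.0980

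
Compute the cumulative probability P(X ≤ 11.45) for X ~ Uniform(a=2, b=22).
0.472500

We have X ~ Uniform(a=2, b=22).

The CDF gives us P(X ≤ k).

Using the CDF:
P(X ≤ 11.45) = 0.472500

This means there's approximately a 47.2% chance that X is at most 11.45.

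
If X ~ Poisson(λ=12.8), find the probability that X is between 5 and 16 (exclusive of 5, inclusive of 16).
0.837313

We have X ~ Poisson(λ=12.8).

To find P(5 < X ≤ 16), we use:
P(5 < X ≤ 16) = P(X ≤ 16) - P(X ≤ 5)
                 = F(16) - F(5)
                 = 0.849535 - 0.012222
                 = 0.837313

So there's approximately a 83.7% chance that X falls in this range.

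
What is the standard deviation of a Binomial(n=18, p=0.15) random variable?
1.5149

We have X ~ Binomial(n=18, p=0.15).

For a Binomial distribution with n=18, p=0.15:
σ = √Var(X) = 1.5149

The standard deviation is the square root of the variance.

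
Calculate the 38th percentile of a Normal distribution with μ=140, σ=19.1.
134.1653

We have X ~ Normal(μ=140, σ=19.1).

We want to find x such that P(X ≤ x) = 0.38.

This is the 38th percentile, which means 38% of values fall below this point.

Using the inverse CDF (quantile function):
x = F⁻¹(0.38) = 134.1653

Verification: P(X ≤ 134.1653) = 0.38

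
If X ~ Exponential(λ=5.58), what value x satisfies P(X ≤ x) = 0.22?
0.0445

We have X ~ Exponential(λ=5.58).

We want to find x such that P(X ≤ x) = 0.22.

This is the 22nd percentile, which means 22% of values fall below this point.

Using the inverse CDF (quantile function):
x = F⁻¹(0.22) = 0.0445

Verification: P(X ≤ 0.0445) = 0.22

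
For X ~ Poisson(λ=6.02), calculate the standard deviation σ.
2.4536

We have X ~ Poisson(λ=6.02).

For a Poisson distribution with λ=6.02:
σ = √Var(X) = 2.4536

The standard deviation is the square root of the variance.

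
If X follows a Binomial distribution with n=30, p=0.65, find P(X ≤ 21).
0.775304

We have X ~ Binomial(n=30, p=0.65).

The CDF gives us P(X ≤ k).

Using the CDF:
P(X ≤ 21) = 0.775304

This means there's approximately a 77.5% chance that X is at most 21.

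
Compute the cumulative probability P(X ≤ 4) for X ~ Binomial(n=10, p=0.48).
0.427048

We have X ~ Binomial(n=10, p=0.48).

The CDF gives us P(X ≤ k).

Using the CDF:
P(X ≤ 4) = 0.427048

This means there's approximately a 42.7% chance that X is at most 4.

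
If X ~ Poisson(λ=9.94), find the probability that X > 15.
0.046688

We have X ~ Poisson(λ=9.94).

P(X > 15) = 1 - P(X ≤ 15)
                = 1 - F(15)
                = 1 - 0.953312
                = 0.046688

So there's approximately a 4.7% chance that X exceeds 15.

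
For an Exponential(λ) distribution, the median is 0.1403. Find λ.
λ = 4.9405

For X ~ Exponential(λ), the CDF is F(x) = 1 - e^(-λx).
The median m satisfies F(m) = 0.5:
1 - e^(-λm) = 0.5
e^(-λm) = 0.5
λm = ln(2)
m = ln(2) / λ

Given m = 0.1403:
λ = ln(2) / 0.1403 = 0.693147 / 0.1403 = 4.9405

Verification: ln(2) / 4.9405 = 0.1403 ✓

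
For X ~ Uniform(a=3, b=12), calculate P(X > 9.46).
0.282222

We have X ~ Uniform(a=3, b=12).

P(X > 9.46) = 1 - P(X ≤ 9.46)
                = 1 - F(9.46)
                = 1 - 0.717778
                = 0.282222

So there's approximately a 28.2% chance that X exceeds 9.46.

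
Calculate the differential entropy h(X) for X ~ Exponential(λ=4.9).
-0.5892 nats

We have X ~ Exponential(λ=4.9).

The differential entropy measures the uncertainty or information content of the distribution.

For an Exponential distribution with λ=4.9:
h(X) = -0.5892 nats

(In bits, this would be -0.8501 bits.)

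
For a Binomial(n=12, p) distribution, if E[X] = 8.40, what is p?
p = 0.7

For a Binomial(n, p) distribution:
E[X] = n × p

Given n = 12 and E[X] = 8.40:
8.40 = 12 × p
p = 8.40 / 12 = 0.7

Verification: Binomial(12, 0.7) has E[X] = 8.40 ✓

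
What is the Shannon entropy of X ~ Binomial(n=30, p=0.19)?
2.1757 nats

We have X ~ Binomial(n=30, p=0.19).

The Shannon entropy measures the uncertainty or information content of the distribution.

For a Binomial distribution with n=30, p=0.19:
H(X) = 2.1757 nats

(In bits, this would be 3.1389 bits.)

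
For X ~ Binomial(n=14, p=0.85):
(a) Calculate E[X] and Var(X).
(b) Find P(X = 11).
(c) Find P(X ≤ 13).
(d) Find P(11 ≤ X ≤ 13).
(a) E[X] = 11.9000, Var(X) = 1.7850
(b) P(X = 11) = 0.205581
(c) P(X ≤ 13) = 0.897230
(d) P(11 ≤ X ≤ 13) = 0.750723

We have X ~ Binomial(n=14, p=0.85).

(a) Moments:
E[X] = 11.9000
Var(X) = 1.7850
σ = √Var(X) = 1.3360

(b) Point probability using PMF:
P(X = 11) = 0.205581

(c) Cumulative probability using CDF:
P(X ≤ 13) = F(13) = 0.897230

(d) Range probability:
P(11 ≤ X ≤ 13) = P(X ≤ 13) - P(X ≤ 10)
                   = F(13) - F(10)
                   = 0.897230 - 0.146508
                   = 0.750723

This means approximately 75.1% of outcomes fall in the interval [11, 13].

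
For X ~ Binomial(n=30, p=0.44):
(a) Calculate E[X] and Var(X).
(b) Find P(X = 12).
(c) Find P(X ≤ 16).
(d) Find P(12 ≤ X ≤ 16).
(a) E[X] = 13.2000, Var(X) = 7.3920
(b) P(X = 12) = 0.133598
(c) P(X ≤ 16) = 0.887219
(d) P(12 ≤ X ≤ 16) = 0.619433

We have X ~ Binomial(n=30, p=0.44).

(a) Moments:
E[X] = 13.2000
Var(X) = 7.3920
σ = √Var(X) = 2.7188

(b) Point probability using PMF:
P(X = 12) = 0.133598

(c) Cumulative probability using CDF:
P(X ≤ 16) = F(16) = 0.887219

(d) Range probability:
P(12 ≤ X ≤ 16) = P(X ≤ 16) - P(X ≤ 11)
                   = F(16) - F(11)
                   = 0.887219 - 0.267786
                   = 0.619433

This means approximately 61.9% of outcomes fall in the interval [12, 16].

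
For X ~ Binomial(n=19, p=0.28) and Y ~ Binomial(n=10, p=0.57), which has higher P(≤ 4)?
X has higher probability (P(X ≤ 4) = 0.3502 > P(Y ≤ 4) = 0.2207)

Compute P(≤ 4) for each distribution:

X ~ Binomial(n=19, p=0.28):
P(X ≤ 4) = 0.3502

Y ~ Binomial(n=10, p=0.57):
P(Y ≤ 4) = 0.2207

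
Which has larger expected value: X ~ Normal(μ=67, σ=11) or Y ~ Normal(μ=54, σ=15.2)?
X has larger mean (67.0000 > 54.0000)

Compute the expected value for each distribution:

X ~ Normal(μ=67, σ=11):
E[X] = 67.0000

Y ~ Normal(μ=54, σ=15.2):
E[Y] = 54.0000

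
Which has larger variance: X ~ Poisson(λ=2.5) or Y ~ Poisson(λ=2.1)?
X has larger variance (2.5000 > 2.1000)

Compute the variance for each distribution:

X ~ Poisson(λ=2.5):
Var(X) = 2.5000

Y ~ Poisson(λ=2.1):
Var(Y) = 2.1000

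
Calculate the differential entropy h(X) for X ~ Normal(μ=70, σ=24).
4.5970 nats

We have X ~ Normal(μ=70, σ=24).

The differential entropy measures the uncertainty or information content of the distribution.

For a Normal distribution with μ=70, σ=24:
h(X) = 4.5970 nats

(In bits, this would be 6.6321 bits.)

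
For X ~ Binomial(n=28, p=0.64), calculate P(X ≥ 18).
0.572595

We have X ~ Binomial(n=28, p=0.64).

For discrete distributions, P(X ≥ 18) = 1 - P(X ≤ 17).

P(X ≤ 17) = 0.427405
P(X ≥ 18) = 1 - 0.427405 = 0.572595

So there's approximately a 57.3% chance that X is at least 18.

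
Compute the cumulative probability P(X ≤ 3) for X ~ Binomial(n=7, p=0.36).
0.783348

We have X ~ Binomial(n=7, p=0.36).

The CDF gives us P(X ≤ k).

Using the CDF:
P(X ≤ 3) = 0.783348

This means there's approximately a 78.3% chance that X is at most 3.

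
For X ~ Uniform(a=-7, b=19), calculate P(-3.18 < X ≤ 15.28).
0.710000

We have X ~ Uniform(a=-7, b=19).

To find P(-3.18 < X ≤ 15.28), we use:
P(-3.18 < X ≤ 15.28) = P(X ≤ 15.28) - P(X ≤ -3.18)
                 = F(15.28) - F(-3.18)
                 = 0.856923 - 0.146923
                 = 0.710000

So there's approximately a 71.0% chance that X falls in this range.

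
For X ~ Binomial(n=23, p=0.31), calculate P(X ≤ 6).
0.399027

We have X ~ Binomial(n=23, p=0.31).

The CDF gives us P(X ≤ k).

Using the CDF:
P(X ≤ 6) = 0.399027

This means there's approximately a 39.9% chance that X is at most 6.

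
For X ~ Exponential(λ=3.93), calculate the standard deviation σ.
0.2545

We have X ~ Exponential(λ=3.93).

For an Exponential distribution with λ=3.93:
σ = √Var(X) = 0.2545

The standard deviation is the square root of the variance.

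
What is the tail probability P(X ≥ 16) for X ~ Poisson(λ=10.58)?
0.071897

We have X ~ Poisson(λ=10.58).

For discrete distributions, P(X ≥ 16) = 1 - P(X ≤ 15).

P(X ≤ 15) = 0.928103
P(X ≥ 16) = 1 - 0.928103 = 0.071897

So there's approximately a 7.2% chance that X is at least 16.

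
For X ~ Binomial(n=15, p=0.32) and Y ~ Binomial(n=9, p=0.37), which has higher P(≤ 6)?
Y has higher probability (P(Y ≤ 6) = 0.9843 > P(X ≤ 6) = 0.8278)

Compute P(≤ 6) for each distribution:

X ~ Binomial(n=15, p=0.32):
P(X ≤ 6) = 0.8278

Y ~ Binomial(n=9, p=0.37):
P(Y ≤ 6) = 0.9843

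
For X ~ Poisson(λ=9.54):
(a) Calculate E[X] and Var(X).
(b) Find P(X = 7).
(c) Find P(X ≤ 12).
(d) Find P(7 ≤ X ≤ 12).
(a) E[X] = 9.5400, Var(X) = 9.5400
(b) P(X = 7) = 0.102622
(c) P(X ≤ 12) = 0.833034
(d) P(7 ≤ X ≤ 12) = 0.671120

We have X ~ Poisson(λ=9.54).

(a) Moments:
E[X] = 9.5400
Var(X) = 9.5400
σ = √Var(X) = 3.0887

(b) Point probability using PMF:
P(X = 7) = 0.102622

(c) Cumulative probability using CDF:
P(X ≤ 12) = F(12) = 0.833034

(d) Range probability:
P(7 ≤ X ≤ 12) = P(X ≤ 12) - P(X ≤ 6)
                   = F(12) - F(6)
                   = 0.833034 - 0.161915
                   = 0.671120

This means approximately 67.1% of outcomes fall in the interval [7, 12].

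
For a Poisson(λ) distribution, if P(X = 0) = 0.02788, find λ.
λ = 3.5798

For a Poisson(λ) distribution, the PMF at 0 is:
P(X = 0) = λ^0 e^(-λ) / 0! = e^(-λ)

Given P(X = 0) = 0.02788:
e^(-λ) = 0.02788
-λ = ln(0.02788)
λ = -ln(0.02788) = 3.5798

Verification: e^(-3.5798) = 0.02788 ✓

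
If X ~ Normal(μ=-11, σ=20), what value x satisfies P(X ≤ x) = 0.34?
-19.2493

We have X ~ Normal(μ=-11, σ=20).

We want to find x such that P(X ≤ x) = 0.34.

This is the 34th percentile, which means 34% of values fall below this point.

Using the inverse CDF (quantile function):
x = F⁻¹(0.34) = -19.2493

Verification: P(X ≤ -19.2493) = 0.34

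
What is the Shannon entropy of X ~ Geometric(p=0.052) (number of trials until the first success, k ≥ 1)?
3.9300 nats

We have X ~ Geometric(p=0.052) (number of trials until the first success, k ≥ 1).

The Shannon entropy measures the uncertainty or information content of the distribution.

For a Geometric distribution with p=0.052 (number of trials until the first success, k ≥ 1):
H(X) = 3.9300 nats

(In bits, this would be 5.6699 bits.)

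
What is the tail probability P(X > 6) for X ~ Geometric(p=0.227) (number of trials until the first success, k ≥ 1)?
0.213342

We have X ~ Geometric(p=0.227) (number of trials until the first success, k ≥ 1).

P(X > 6) = 1 - P(X ≤ 6)
                = 1 - F(6)
                = 1 - 0.786658
                = 0.213342

So there's approximately a 21.3% chance that X exceeds 6.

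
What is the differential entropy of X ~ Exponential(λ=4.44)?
-0.4907 nats

We have X ~ Exponential(λ=4.44).

The differential entropy measures the uncertainty or information content of the distribution.

For an Exponential distribution with λ=4.44:
h(X) = -0.4907 nats

(In bits, this would be -0.7079 bits.)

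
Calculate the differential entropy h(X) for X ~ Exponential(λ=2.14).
0.2392 nats

We have X ~ Exponential(λ=2.14).

The differential entropy measures the uncertainty or information content of the distribution.

For an Exponential distribution with λ=2.14:
h(X) = 0.2392 nats

(In bits, this would be 0.3451 bits.)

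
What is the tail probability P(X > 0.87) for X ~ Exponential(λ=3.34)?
0.054705

We have X ~ Exponential(λ=3.34).

P(X > 0.87) = 1 - P(X ≤ 0.87)
                = 1 - F(0.87)
                = 1 - 0.945295
                = 0.054705

So there's approximately a 5.5% chance that X exceeds 0.87.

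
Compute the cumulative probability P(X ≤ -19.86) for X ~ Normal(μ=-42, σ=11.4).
0.973938

We have X ~ Normal(μ=-42, σ=11.4).

The CDF gives us P(X ≤ k).

Using the CDF:
P(X ≤ -19.86) = 0.973938

This means there's approximately a 97.4% chance that X is at most -19.86.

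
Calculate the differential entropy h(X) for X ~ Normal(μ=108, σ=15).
4.1270 nats

We have X ~ Normal(μ=108, σ=15).

The differential entropy measures the uncertainty or information content of the distribution.

For a Normal distribution with μ=108, σ=15:
h(X) = 4.1270 nats

(In bits, this would be 5.9540 bits.)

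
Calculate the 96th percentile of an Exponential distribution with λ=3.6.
0.8941

We have X ~ Exponential(λ=3.6).

We want to find x such that P(X ≤ x) = 0.96.

This is the 96th percentile, which means 96% of values fall below this point.

Using the inverse CDF (quantile function):
x = F⁻¹(0.96) = 0.8941

Verification: P(X ≤ 0.8941) = 0.96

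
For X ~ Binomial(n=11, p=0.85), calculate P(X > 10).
0.167343

We have X ~ Binomial(n=11, p=0.85).

P(X > 10) = 1 - P(X ≤ 10)
                = 1 - F(10)
                = 1 - 0.832657
                = 0.167343

So there's approximately a 16.7% chance that X exceeds 10.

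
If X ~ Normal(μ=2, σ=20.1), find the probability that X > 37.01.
0.040773

We have X ~ Normal(μ=2, σ=20.1).

P(X > 37.01) = 1 - P(X ≤ 37.01)
                = 1 - F(37.01)
                = 1 - 0.959227
                = 0.040773

So there's approximately a 4.1% chance that X exceeds 37.01.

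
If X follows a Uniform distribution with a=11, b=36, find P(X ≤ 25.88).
0.595200

We have X ~ Uniform(a=11, b=36).

The CDF gives us P(X ≤ k).

Using the CDF:
P(X ≤ 25.88) = 0.595200

This means there's approximately a 59.5% chance that X is at most 25.88.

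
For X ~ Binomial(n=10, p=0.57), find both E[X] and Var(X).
E[X] = 5.7000, Var(X) = 2.4510

We have X ~ Binomial(n=10, p=0.57).

For a Binomial distribution with n=10, p=0.57:

Expected value:
E[X] = 5.7000

Variance:
Var(X) = 2.4510

Standard deviation:
σ = √Var(X) = 1.5656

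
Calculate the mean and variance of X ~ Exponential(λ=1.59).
E[X] = 0.6289, Var(X) = 0.3956

We have X ~ Exponential(λ=1.59).

For an Exponential distribution with λ=1.59:

Expected value:
E[X] = 0.6289

Variance:
Var(X) = 0.3956

Standard deviation:
σ = √Var(X) = 0.6289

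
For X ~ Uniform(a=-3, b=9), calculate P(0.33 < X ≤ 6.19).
0.488333

We have X ~ Uniform(a=-3, b=9).

To find P(0.33 < X ≤ 6.19), we use:
P(0.33 < X ≤ 6.19) = P(X ≤ 6.19) - P(X ≤ 0.33)
                 = F(6.19) - F(0.33)
                 = 0.765833 - 0.277500
                 = 0.488333

So there's approximately a 48.8% chance that X falls in this range.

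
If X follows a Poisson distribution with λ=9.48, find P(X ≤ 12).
0.838114

We have X ~ Poisson(λ=9.48).

The CDF gives us P(X ≤ k).

Using the CDF:
P(X ≤ 12) = 0.838114

This means there's approximately a 83.8% chance that X is at most 12.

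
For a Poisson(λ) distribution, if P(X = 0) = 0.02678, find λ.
λ = 3.6201

For a Poisson(λ) distribution, the PMF at 0 is:
P(X = 0) = λ^0 e^(-λ) / 0! = e^(-λ)

Given P(X = 0) = 0.02678:
e^(-λ) = 0.02678
-λ = ln(0.02678)
λ = -ln(0.02678) = 3.6201

Verification: e^(-3.6201) = 0.02678 ✓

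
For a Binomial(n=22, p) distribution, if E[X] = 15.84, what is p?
p = 0.72

For a Binomial(n, p) distribution:
E[X] = n × p

Given n = 22 and E[X] = 15.84:
15.84 = 22 × p
p = 15.84 / 22 = 0.72

Verification: Binomial(22, 0.72) has E[X] = 15.84 ✓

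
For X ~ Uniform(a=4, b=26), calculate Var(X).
40.3333

We have X ~ Uniform(a=4, b=26).

For a Uniform distribution with a=4, b=26:
Var(X) = 40.3333

The variance measures the spread of the distribution around the mean.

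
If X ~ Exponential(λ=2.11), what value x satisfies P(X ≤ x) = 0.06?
0.0293

We have X ~ Exponential(λ=2.11).

We want to find x such that P(X ≤ x) = 0.06.

This is the 6th percentile, which means 6% of values fall below this point.

Using the inverse CDF (quantile function):
x = F⁻¹(0.06) = 0.0293

Verification: P(X ≤ 0.0293) = 0.06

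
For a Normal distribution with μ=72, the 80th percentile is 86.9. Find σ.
σ = 17.7039

For X ~ Normal(μ, σ), the p-th percentile satisfies x = μ + z_p × σ,
where z_p = Φ⁻¹(p) is the standard normal quantile.

Step 1: z_{0.8} = Φ⁻¹(0.8) = 0.8416

Step 2: Solve for σ:
86.9 = 72 + 0.8416 × σ
σ = (86.9 - 72) / 0.8416
σ = 14.90 / 0.8416
σ = 17.7039

Verification: μ + z × σ = 72 + 0.8416 × 17.7039 = 86.90 ✓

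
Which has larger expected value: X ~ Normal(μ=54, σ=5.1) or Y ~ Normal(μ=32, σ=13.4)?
X has larger mean (54.0000 > 32.0000)

Compute the expected value for each distribution:

X ~ Normal(μ=54, σ=5.1):
E[X] = 54.0000

Y ~ Normal(μ=32, σ=13.4):
E[Y] = 32.0000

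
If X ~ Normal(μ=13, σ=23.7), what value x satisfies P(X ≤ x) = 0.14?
-12.6036

We have X ~ Normal(μ=13, σ=23.7).

We want to find x such that P(X ≤ x) = 0.14.

This is the 14th percentile, which means 14% of values fall below this point.

Using the inverse CDF (quantile function):
x = F⁻¹(0.14) = -12.6036

Verification: P(X ≤ -12.6036) = 0.14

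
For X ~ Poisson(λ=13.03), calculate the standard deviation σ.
3.6097

We have X ~ Poisson(λ=13.03).

For a Poisson distribution with λ=13.03:
σ = √Var(X) = 3.6097

The standard deviation is the square root of the variance.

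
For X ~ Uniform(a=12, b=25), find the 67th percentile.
20.7100

We have X ~ Uniform(a=12, b=25).

We want to find x such that P(X ≤ x) = 0.67.

This is the 67th percentile, which means 67% of values fall below this point.

Using the inverse CDF (quantile function):
x = F⁻¹(0.67) = 20.7100

Verification: P(X ≤ 20.7100) = 0.67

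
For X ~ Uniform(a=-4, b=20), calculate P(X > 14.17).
0.242917

We have X ~ Uniform(a=-4, b=20).

P(X > 14.17) = 1 - P(X ≤ 14.17)
                = 1 - F(14.17)
                = 1 - 0.757083
                = 0.242917

So there's approximately a 24.3% chance that X exceeds 14.17.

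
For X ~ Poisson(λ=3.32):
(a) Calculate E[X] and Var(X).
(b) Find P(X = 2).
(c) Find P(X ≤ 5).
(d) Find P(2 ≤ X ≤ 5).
(a) E[X] = 3.3200, Var(X) = 3.3200
(b) P(X = 2) = 0.199245
(c) P(X ≤ 5) = 0.880459
(d) P(2 ≤ X ≤ 5) = 0.724278

We have X ~ Poisson(λ=3.32).

(a) Moments:
E[X] = 3.3200
Var(X) = 3.3200
σ = √Var(X) = 1.8221

(b) Point probability using PMF:
P(X = 2) = 0.199245

(c) Cumulative probability using CDF:
P(X ≤ 5) = F(5) = 0.880459

(d) Range probability:
P(2 ≤ X ≤ 5) = P(X ≤ 5) - P(X ≤ 1)
                   = F(5) - F(1)
                   = 0.880459 - 0.156180
                   = 0.724278

This means approximately 72.4% of outcomes fall in the interval [2, 5].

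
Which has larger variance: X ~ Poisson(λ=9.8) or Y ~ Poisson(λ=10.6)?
Y has larger variance (10.6000 > 9.8000)

Compute the variance for each distribution:

X ~ Poisson(λ=9.8):
Var(X) = 9.8000

Y ~ Poisson(λ=10.6):
Var(Y) = 10.6000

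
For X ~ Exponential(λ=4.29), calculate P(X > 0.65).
0.061513

We have X ~ Exponential(λ=4.29).

P(X > 0.65) = 1 - P(X ≤ 0.65)
                = 1 - F(0.65)
                = 1 - 0.938487
                = 0.061513

So there's approximately a 6.2% chance that X exceeds 0.65.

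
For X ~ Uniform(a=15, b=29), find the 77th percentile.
25.7800

We have X ~ Uniform(a=15, b=29).

We want to find x such that P(X ≤ x) = 0.77.

This is the 77th percentile, which means 77% of values fall below this point.

Using the inverse CDF (quantile function):
x = F⁻¹(0.77) = 25.7800

Verification: P(X ≤ 25.7800) = 0.77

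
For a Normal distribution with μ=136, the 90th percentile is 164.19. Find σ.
σ = 21.9968

For X ~ Normal(μ, σ), the p-th percentile satisfies x = μ + z_p × σ,
where z_p = Φ⁻¹(p) is the standard normal quantile.

Step 1: z_{0.9} = Φ⁻¹(0.9) = 1.2816

Step 2: Solve for σ:
164.19 = 136 + 1.2816 × σ
σ = (164.19 - 136) / 1.2816
σ = 28.19 / 1.2816
σ = 21.9968

Verification: μ + z × σ = 136 + 1.2816 × 21.9968 = 164.19 ✓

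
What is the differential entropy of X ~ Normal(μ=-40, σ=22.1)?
4.5145 nats

We have X ~ Normal(μ=-40, σ=22.1).

The differential entropy measures the uncertainty or information content of the distribution.

For a Normal distribution with μ=-40, σ=22.1:
h(X) = 4.5145 nats

(In bits, this would be 6.5131 bits.)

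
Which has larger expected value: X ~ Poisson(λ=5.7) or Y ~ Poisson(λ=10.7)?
Y has larger mean (10.7000 > 5.7000)

Compute the expected value for each distribution:

X ~ Poisson(λ=5.7):
E[X] = 5.7000

Y ~ Poisson(λ=10.7):
E[Y] = 10.7000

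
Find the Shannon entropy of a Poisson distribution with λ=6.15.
2.3121 nats

We have X ~ Poisson(λ=6.15).

The Shannon entropy measures the uncertainty or information content of the distribution.

For a Poisson distribution with λ=6.15:
H(X) = 2.3121 nats

(In bits, this would be 3.3356 bits.)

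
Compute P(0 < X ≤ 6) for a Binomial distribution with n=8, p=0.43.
0.975293

We have X ~ Binomial(n=8, p=0.43).

To find P(0 < X ≤ 6), we use:
P(0 < X ≤ 6) = P(X ≤ 6) - P(X ≤ 0)
                 = F(6) - F(0)
                 = 0.986436 - 0.011143
                 = 0.975293

So there's approximately a 97.5% chance that X falls in this range.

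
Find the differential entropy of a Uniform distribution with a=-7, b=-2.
1.6094 nats

We have X ~ Uniform(a=-7, b=-2).

The differential entropy measures the uncertainty or information content of the distribution.

For a Uniform distribution with a=-7, b=-2:
h(X) = 1.6094 nats

(In bits, this would be 2.3219 bits.)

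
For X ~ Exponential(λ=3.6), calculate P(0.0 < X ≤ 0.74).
0.930331

We have X ~ Exponential(λ=3.6).

To find P(0.0 < X ≤ 0.74), we use:
P(0.0 < X ≤ 0.74) = P(X ≤ 0.74) - P(X ≤ 0.0)
                 = F(0.74) - F(0.0)
                 = 0.930331 - 0.000000
                 = 0.930331

So there's approximately a 93.0% chance that X falls in this range.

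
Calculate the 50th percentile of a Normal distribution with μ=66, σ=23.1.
66.0000

We have X ~ Normal(μ=66, σ=23.1).

We want to find x such that P(X ≤ x) = 0.5.

This is the 50th percentile, which means 50% of values fall below this point.

Using the inverse CDF (quantile function):
x = F⁻¹(0.5) = 66.0000

Verification: P(X ≤ 66.0000) = 0.5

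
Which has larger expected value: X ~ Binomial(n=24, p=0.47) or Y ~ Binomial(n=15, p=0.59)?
X has larger mean (11.2800 > 8.8500)

Compute the expected value for each distribution:

X ~ Binomial(n=24, p=0.47):
E[X] = 11.2800

Y ~ Binomial(n=15, p=0.59):
E[Y] = 8.8500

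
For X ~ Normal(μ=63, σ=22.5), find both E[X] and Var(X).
E[X] = 63.0000, Var(X) = 506.2500

We have X ~ Normal(μ=63, σ=22.5).

For a Normal distribution with μ=63, σ=22.5:

Expected value:
E[X] = 63.0000

Variance:
Var(X) = 506.2500

Standard deviation:
σ = √Var(X) = 22.5000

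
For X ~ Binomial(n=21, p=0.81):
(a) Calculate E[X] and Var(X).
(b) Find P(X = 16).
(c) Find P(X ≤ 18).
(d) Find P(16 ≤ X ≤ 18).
(a) E[X] = 17.0100, Var(X) = 3.2319
(b) P(X = 16) = 0.173010
(c) P(X ≤ 18) = 0.790714
(d) P(16 ≤ X ≤ 18) = 0.595457

We have X ~ Binomial(n=21, p=0.81).

(a) Moments:
E[X] = 17.0100
Var(X) = 3.2319
σ = √Var(X) = 1.7977

(b) Point probability using PMF:
P(X = 16) = 0.173010

(c) Cumulative probability using CDF:
P(X ≤ 18) = F(18) = 0.790714

(d) Range probability:
P(16 ≤ X ≤ 18) = P(X ≤ 18) - P(X ≤ 15)
                   = F(18) - F(15)
                   = 0.790714 - 0.195257
                   = 0.595457

This means approximately 59.5% of outcomes fall in the interval [16, 18].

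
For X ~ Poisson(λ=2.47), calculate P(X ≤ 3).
0.763969

We have X ~ Poisson(λ=2.47).

The CDF gives us P(X ≤ k).

Using the CDF:
P(X ≤ 3) = 0.763969

This means there's approximately a 76.4% chance that X is at most 3.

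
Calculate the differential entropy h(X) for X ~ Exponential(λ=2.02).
0.2969 nats

We have X ~ Exponential(λ=2.02).

The differential entropy measures the uncertainty or information content of the distribution.

For an Exponential distribution with λ=2.02:
h(X) = 0.2969 nats

(In bits, this would be 0.4283 bits.)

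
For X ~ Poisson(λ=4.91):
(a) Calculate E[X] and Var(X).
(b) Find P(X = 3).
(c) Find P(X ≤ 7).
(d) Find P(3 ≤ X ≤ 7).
(a) E[X] = 4.9100, Var(X) = 4.9100
(b) P(X = 3) = 0.145448
(c) P(X ≤ 7) = 0.875858
(d) P(3 ≤ X ≤ 7) = 0.743418

We have X ~ Poisson(λ=4.91).

(a) Moments:
E[X] = 4.9100
Var(X) = 4.9100
σ = √Var(X) = 2.2159

(b) Point probability using PMF:
P(X = 3) = 0.145448

(c) Cumulative probability using CDF:
P(X ≤ 7) = F(7) = 0.875858

(d) Range probability:
P(3 ≤ X ≤ 7) = P(X ≤ 7) - P(X ≤ 2)
                   = F(7) - F(2)
                   = 0.875858 - 0.132440
                   = 0.743418

This means approximately 74.3% of outcomes fall in the interval [3, 7].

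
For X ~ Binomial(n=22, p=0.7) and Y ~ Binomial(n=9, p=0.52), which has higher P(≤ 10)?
Y has higher probability (P(Y ≤ 10) = 1.0000 > P(X ≤ 10) = 0.0140)

Compute P(≤ 10) for each distribution:

X ~ Binomial(n=22, p=0.7):
P(X ≤ 10) = 0.0140

Y ~ Binomial(n=9, p=0.52):
P(Y ≤ 10) = 1.0000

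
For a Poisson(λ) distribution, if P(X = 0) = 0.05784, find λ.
λ = 2.8501

For a Poisson(λ) distribution, the PMF at 0 is:
P(X = 0) = λ^0 e^(-λ) / 0! = e^(-λ)

Given P(X = 0) = 0.05784:
e^(-λ) = 0.05784
-λ = ln(0.05784)
λ = -ln(0.05784) = 2.8501

Verification: e^(-2.8501) = 0.05784 ✓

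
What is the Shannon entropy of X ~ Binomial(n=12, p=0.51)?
1.9673 nats

We have X ~ Binomial(n=12, p=0.51).

The Shannon entropy measures the uncertainty or information content of the distribution.

For a Binomial distribution with n=12, p=0.51:
H(X) = 1.9673 nats

(In bits, this would be 2.8382 bits.)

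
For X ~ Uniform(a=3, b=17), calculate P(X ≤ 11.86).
0.632857

We have X ~ Uniform(a=3, b=17).

The CDF gives us P(X ≤ k).

Using the CDF:
P(X ≤ 11.86) = 0.632857

This means there's approximately a 63.3% chance that X is at most 11.86.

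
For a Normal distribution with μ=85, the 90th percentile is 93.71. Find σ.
σ = 6.7964

For X ~ Normal(μ, σ), the p-th percentile satisfies x = μ + z_p × σ,
where z_p = Φ⁻¹(p) is the standard normal quantile.

Step 1: z_{0.9} = Φ⁻¹(0.9) = 1.2816

Step 2: Solve for σ:
93.71 = 85 + 1.2816 × σ
σ = (93.71 - 85) / 1.2816
σ = 8.71 / 1.2816
σ = 6.7964

Verification: μ + z × σ = 85 + 1.2816 × 6.7964 = 93.71 ✓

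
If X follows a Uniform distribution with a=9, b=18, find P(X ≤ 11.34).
0.260000

We have X ~ Uniform(a=9, b=18).

The CDF gives us P(X ≤ k).

Using the CDF:
P(X ≤ 11.34) = 0.260000

This means there's approximately a 26.0% chance that X is at most 11.34.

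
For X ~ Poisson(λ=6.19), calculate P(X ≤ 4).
0.260429

We have X ~ Poisson(λ=6.19).

The CDF gives us P(X ≤ k).

Using the CDF:
P(X ≤ 4) = 0.260429

This means there's approximately a 26.0% chance that X is at most 4.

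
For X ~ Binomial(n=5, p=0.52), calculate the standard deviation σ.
1.1171

We have X ~ Binomial(n=5, p=0.52).

For a Binomial distribution with n=5, p=0.52:
σ = √Var(X) = 1.1171

The standard deviation is the square root of the variance.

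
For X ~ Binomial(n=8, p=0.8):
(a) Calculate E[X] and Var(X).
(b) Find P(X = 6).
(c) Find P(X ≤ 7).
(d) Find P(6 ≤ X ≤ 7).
(a) E[X] = 6.4000, Var(X) = 1.2800
(b) P(X = 6) = 0.293601
(c) P(X ≤ 7) = 0.832228
(d) P(6 ≤ X ≤ 7) = 0.629146

We have X ~ Binomial(n=8, p=0.8).

(a) Moments:
E[X] = 6.4000
Var(X) = 1.2800
σ = √Var(X) = 1.1314

(b) Point probability using PMF:
P(X = 6) = 0.293601

(c) Cumulative probability using CDF:
P(X ≤ 7) = F(7) = 0.832228

(d) Range probability:
P(6 ≤ X ≤ 7) = P(X ≤ 7) - P(X ≤ 5)
                   = F(7) - F(5)
                   = 0.832228 - 0.203082
                   = 0.629146

This means approximately 62.9% of outcomes fall in the interval [6, 7].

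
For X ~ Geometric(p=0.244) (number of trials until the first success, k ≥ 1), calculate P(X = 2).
0.184464

We have X ~ Geometric(p=0.244) (number of trials until the first success, k ≥ 1).

For a Geometric distribution, the PMF gives us the probability of each outcome.

Using the PMF formula:
P(X = 2) = 0.184464

Rounded to 4 decimal places: 0.1845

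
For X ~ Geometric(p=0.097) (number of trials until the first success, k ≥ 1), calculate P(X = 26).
0.007568

We have X ~ Geometric(p=0.097) (number of trials until the first success, k ≥ 1).

For a Geometric distribution, the PMF gives us the probability of each outcome.

Using the PMF formula:
P(X = 26) = 0.007568

Rounded to 4 decimal places: 0.0076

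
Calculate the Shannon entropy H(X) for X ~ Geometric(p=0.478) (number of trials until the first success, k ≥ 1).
1.4481 nats

We have X ~ Geometric(p=0.478) (number of trials until the first success, k ≥ 1).

The Shannon entropy measures the uncertainty or information content of the distribution.

For a Geometric distribution with p=0.478 (number of trials until the first success, k ≥ 1):
H(X) = 1.4481 nats

(In bits, this would be 2.0891 bits.)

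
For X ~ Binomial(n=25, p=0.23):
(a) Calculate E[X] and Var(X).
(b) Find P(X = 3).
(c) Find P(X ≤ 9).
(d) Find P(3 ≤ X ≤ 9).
(a) E[X] = 5.7500, Var(X) = 4.4275
(b) P(X = 3) = 0.089065
(c) P(X ≤ 9) = 0.956887
(d) P(3 ≤ X ≤ 9) = 0.905691

We have X ~ Binomial(n=25, p=0.23).

(a) Moments:
E[X] = 5.7500
Var(X) = 4.4275
σ = √Var(X) = 2.1042

(b) Point probability using PMF:
P(X = 3) = 0.089065

(c) Cumulative probability using CDF:
P(X ≤ 9) = F(9) = 0.956887

(d) Range probability:
P(3 ≤ X ≤ 9) = P(X ≤ 9) - P(X ≤ 2)
                   = F(9) - F(2)
                   = 0.956887 - 0.051196
                   = 0.905691

This means approximately 90.6% of outcomes fall in the interval [3, 9].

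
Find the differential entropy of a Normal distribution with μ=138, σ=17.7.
4.2925 nats

We have X ~ Normal(μ=138, σ=17.7).

The differential entropy measures the uncertainty or information content of the distribution.

For a Normal distribution with μ=138, σ=17.7:
h(X) = 4.2925 nats

(In bits, this would be 6.1928 bits.)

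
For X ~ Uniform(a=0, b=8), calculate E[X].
4.0000

We have X ~ Uniform(a=0, b=8).

For a Uniform distribution with a=0, b=8:
E[X] = 4.0000

This is the expected (average) value of X.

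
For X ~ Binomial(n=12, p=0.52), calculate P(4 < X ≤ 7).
0.607678

We have X ~ Binomial(n=12, p=0.52).

To find P(4 < X ≤ 7), we use:
P(4 < X ≤ 7) = P(X ≤ 7) - P(X ≤ 4)
                 = F(7) - F(4)
                 = 0.765188 - 0.157510
                 = 0.607678

So there's approximately a 60.8% chance that X falls in this range.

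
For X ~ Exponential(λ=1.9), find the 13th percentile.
0.0733

We have X ~ Exponential(λ=1.9).

We want to find x such that P(X ≤ x) = 0.13.

This is the 13th percentile, which means 13% of values fall below this point.

Using the inverse CDF (quantile function):
x = F⁻¹(0.13) = 0.0733

Verification: P(X ≤ 0.0733) = 0.13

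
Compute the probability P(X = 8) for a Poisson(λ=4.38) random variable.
0.042079

We have X ~ Poisson(λ=4.38).

For a Poisson distribution, the PMF gives us the probability of each outcome.

Using the PMF formula:
P(X = 8) = 0.042079

Rounded to 4 decimal places: 0.0421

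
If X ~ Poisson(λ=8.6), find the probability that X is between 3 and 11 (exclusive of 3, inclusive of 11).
0.811915

We have X ~ Poisson(λ=8.6).

To find P(3 < X ≤ 11), we use:
P(3 < X ≤ 11) = P(X ≤ 11) - P(X ≤ 3)
                 = F(11) - F(3)
                 = 0.840008 - 0.028093
                 = 0.811915

So there's approximately a 81.2% chance that X falls in this range.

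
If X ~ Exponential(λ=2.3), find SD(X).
0.4348

We have X ~ Exponential(λ=2.3).

For an Exponential distribution with λ=2.3:
σ = √Var(X) = 0.4348

The standard deviation is the square root of the variance.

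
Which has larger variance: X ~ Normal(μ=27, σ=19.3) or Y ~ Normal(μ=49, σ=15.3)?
X has larger variance (372.4900 > 234.0900)

Compute the variance for each distribution:

X ~ Normal(μ=27, σ=19.3):
Var(X) = 372.4900

Y ~ Normal(μ=49, σ=15.3):
Var(Y) = 234.0900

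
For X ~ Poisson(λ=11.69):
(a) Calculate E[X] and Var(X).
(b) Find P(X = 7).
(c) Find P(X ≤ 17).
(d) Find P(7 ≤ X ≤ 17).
(a) E[X] = 11.6900, Var(X) = 11.6900
(b) P(X = 7) = 0.049587
(c) P(X ≤ 17) = 0.948158
(d) P(7 ≤ X ≤ 17) = 0.893798

We have X ~ Poisson(λ=11.69).

(a) Moments:
E[X] = 11.6900
Var(X) = 11.6900
σ = √Var(X) = 3.4191

(b) Point probability using PMF:
P(X = 7) = 0.049587

(c) Cumulative probability using CDF:
P(X ≤ 17) = F(17) = 0.948158

(d) Range probability:
P(7 ≤ X ≤ 17) = P(X ≤ 17) - P(X ≤ 6)
                   = F(17) - F(6)
                   = 0.948158 - 0.054361
                   = 0.893798

This means approximately 89.4% of outcomes fall in the interval [7, 17].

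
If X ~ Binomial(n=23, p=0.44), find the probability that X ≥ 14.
0.078328

We have X ~ Binomial(n=23, p=0.44).

For discrete distributions, P(X ≥ 14) = 1 - P(X ≤ 13).

P(X ≤ 13) = 0.921672
P(X ≥ 14) = 1 - 0.921672 = 0.078328

So there's approximately a 7.8% chance that X is at least 14.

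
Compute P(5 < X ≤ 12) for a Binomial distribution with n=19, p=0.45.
0.888055

We have X ~ Binomial(n=19, p=0.45).

To find P(5 < X ≤ 12), we use:
P(5 < X ≤ 12) = P(X ≤ 12) - P(X ≤ 5)
                 = F(12) - F(5)
                 = 0.965769 - 0.077714
                 = 0.888055

So there's approximately a 88.8% chance that X falls in this range.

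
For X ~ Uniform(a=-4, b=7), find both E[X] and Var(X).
E[X] = 1.5000, Var(X) = 10.0833

We have X ~ Uniform(a=-4, b=7).

For a Uniform distribution with a=-4, b=7:

Expected value:
E[X] = 1.5000

Variance:
Var(X) = 10.0833

Standard deviation:
σ = √Var(X) = 3.1754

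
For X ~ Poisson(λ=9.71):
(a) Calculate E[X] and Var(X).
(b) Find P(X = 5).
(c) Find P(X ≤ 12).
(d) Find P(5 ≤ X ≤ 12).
(a) E[X] = 9.7100, Var(X) = 9.7100
(b) P(X = 5) = 0.043643
(c) P(X ≤ 12) = 0.818216
(d) P(5 ≤ X ≤ 12) = 0.782975

We have X ~ Poisson(λ=9.71).

(a) Moments:
E[X] = 9.7100
Var(X) = 9.7100
σ = √Var(X) = 3.1161

(b) Point probability using PMF:
P(X = 5) = 0.043643

(c) Cumulative probability using CDF:
P(X ≤ 12) = F(12) = 0.818216

(d) Range probability:
P(5 ≤ X ≤ 12) = P(X ≤ 12) - P(X ≤ 4)
                   = F(12) - F(4)
                   = 0.818216 - 0.035241
                   = 0.782975

This means approximately 78.3% of outcomes fall in the interval [5, 12].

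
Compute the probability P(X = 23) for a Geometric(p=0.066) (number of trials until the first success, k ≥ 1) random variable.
0.014695

We have X ~ Geometric(p=0.066) (number of trials until the first success, k ≥ 1).

For a Geometric distribution, the PMF gives us the probability of each outcome.

Using the PMF formula:
P(X = 23) = 0.014695

Rounded to 4 decimal places: 0.0147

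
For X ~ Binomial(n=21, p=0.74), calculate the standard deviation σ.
2.0101

We have X ~ Binomial(n=21, p=0.74).

For a Binomial distribution with n=21, p=0.74:
σ = √Var(X) = 2.0101

The standard deviation is the square root of the variance.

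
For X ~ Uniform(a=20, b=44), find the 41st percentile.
29.8400

We have X ~ Uniform(a=20, b=44).

We want to find x such that P(X ≤ x) = 0.41.

This is the 41st percentile, which means 41% of values fall below this point.

Using the inverse CDF (quantile function):
x = F⁻¹(0.41) = 29.8400

Verification: P(X ≤ 29.8400) = 0.41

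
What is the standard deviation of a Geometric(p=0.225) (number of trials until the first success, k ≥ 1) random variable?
3.9126

We have X ~ Geometric(p=0.225) (number of trials until the first success, k ≥ 1).

For a Geometric distribution with p=0.225 (number of trials until the first success, k ≥ 1):
σ = √Var(X) = 3.9126

The standard deviation is the square root of the variance.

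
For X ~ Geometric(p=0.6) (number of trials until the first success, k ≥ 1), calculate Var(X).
1.1111

We have X ~ Geometric(p=0.6) (number of trials until the first success, k ≥ 1).

For a Geometric distribution with p=0.6 (number of trials until the first success, k ≥ 1):
Var(X) = 1.1111

The variance measures the spread of the distribution around the mean.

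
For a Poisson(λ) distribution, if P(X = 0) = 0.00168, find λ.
λ = 6.3890

For a Poisson(λ) distribution, the PMF at 0 is:
P(X = 0) = λ^0 e^(-λ) / 0! = e^(-λ)

Given P(X = 0) = 0.00168:
e^(-λ) = 0.00168
-λ = ln(0.00168)
λ = -ln(0.00168) = 6.3890

Verification: e^(-6.3890) = 0.00168 ✓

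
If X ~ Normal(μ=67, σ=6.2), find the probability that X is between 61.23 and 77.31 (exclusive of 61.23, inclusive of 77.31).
0.775816

We have X ~ Normal(μ=67, σ=6.2).

To find P(61.23 < X ≤ 77.31), we use:
P(61.23 < X ≤ 77.31) = P(X ≤ 77.31) - P(X ≤ 61.23)
                 = F(77.31) - F(61.23)
                 = 0.951834 - 0.176019
                 = 0.775816

So there's approximately a 77.6% chance that X falls in this range.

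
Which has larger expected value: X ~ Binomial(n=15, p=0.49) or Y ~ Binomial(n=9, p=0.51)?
X has larger mean (7.3500 > 4.5900)

Compute the expected value for each distribution:

X ~ Binomial(n=15, p=0.49):
E[X] = 7.3500

Y ~ Binomial(n=9, p=0.51):
E[Y] = 4.5900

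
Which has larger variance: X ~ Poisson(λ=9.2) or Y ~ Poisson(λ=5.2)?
X has larger variance (9.2000 > 5.2000)

Compute the variance for each distribution:

X ~ Poisson(λ=9.2):
Var(X) = 9.2000

Y ~ Poisson(λ=5.2):
Var(Y) = 5.2000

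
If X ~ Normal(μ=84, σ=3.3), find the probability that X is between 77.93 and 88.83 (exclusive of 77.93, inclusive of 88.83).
0.895425

We have X ~ Normal(μ=84, σ=3.3).

To find P(77.93 < X ≤ 88.83), we use:
P(77.93 < X ≤ 88.83) = P(X ≤ 88.83) - P(X ≤ 77.93)
                 = F(88.83) - F(77.93)
                 = 0.928353 - 0.032929
                 = 0.895425

So there's approximately a 89.5% chance that X falls in this range.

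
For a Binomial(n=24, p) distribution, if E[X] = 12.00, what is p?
p = 0.5

For a Binomial(n, p) distribution:
E[X] = n × p

Given n = 24 and E[X] = 12.00:
12.00 = 24 × p
p = 12.00 / 24 = 0.5

Verification: Binomial(24, 0.5) has E[X] = 12.00 ✓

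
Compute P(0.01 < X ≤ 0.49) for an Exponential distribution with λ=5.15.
0.869625

We have X ~ Exponential(λ=5.15).

To find P(0.01 < X ≤ 0.49), we use:
P(0.01 < X ≤ 0.49) = P(X ≤ 0.49) - P(X ≤ 0.01)
                 = F(0.49) - F(0.01)
                 = 0.919822 - 0.050196
                 = 0.869625

So there's approximately a 87.0% chance that X falls in this range.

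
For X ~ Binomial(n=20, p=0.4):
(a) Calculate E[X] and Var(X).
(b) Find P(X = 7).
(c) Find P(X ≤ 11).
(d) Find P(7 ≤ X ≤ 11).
(a) E[X] = 8.0000, Var(X) = 4.8000
(b) P(X = 7) = 0.165882
(c) P(X ≤ 11) = 0.943474
(d) P(7 ≤ X ≤ 11) = 0.693463

We have X ~ Binomial(n=20, p=0.4).

(a) Moments:
E[X] = 8.0000
Var(X) = 4.8000
σ = √Var(X) = 2.1909

(b) Point probability using PMF:
P(X = 7) = 0.165882

(c) Cumulative probability using CDF:
P(X ≤ 11) = F(11) = 0.943474

(d) Range probability:
P(7 ≤ X ≤ 11) = P(X ≤ 11) - P(X ≤ 6)
                   = F(11) - F(6)
                   = 0.943474 - 0.250011
                   = 0.693463

This means approximately 69.3% of outcomes fall in the interval [7, 11].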